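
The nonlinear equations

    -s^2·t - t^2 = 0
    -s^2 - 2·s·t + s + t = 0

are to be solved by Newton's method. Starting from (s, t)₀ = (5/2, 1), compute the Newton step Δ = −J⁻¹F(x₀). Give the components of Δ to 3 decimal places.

(-1.184, -0.161)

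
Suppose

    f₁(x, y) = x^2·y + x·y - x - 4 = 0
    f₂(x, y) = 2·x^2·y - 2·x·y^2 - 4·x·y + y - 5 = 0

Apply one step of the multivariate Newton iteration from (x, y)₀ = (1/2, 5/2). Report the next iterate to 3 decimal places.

At (1/2, 5/2): F = (-2.625, -12.500).
Jacobian J = [[2·x·y + y - 1, x^2 + x], [4·x·y - 2·y^2 - 4·y, 2·x^2 - 4·x·y - 4·x + 1]].
At the point, J = [[4.000, 0.750], [-17.500, -5.500]] (det J = -8.875).
Solving J·Δ = −F gives Δ = (2.683, -10.810).
Then the next iterate is (x, y)₁ = (3.183, -8.310).

(3.183, -8.310)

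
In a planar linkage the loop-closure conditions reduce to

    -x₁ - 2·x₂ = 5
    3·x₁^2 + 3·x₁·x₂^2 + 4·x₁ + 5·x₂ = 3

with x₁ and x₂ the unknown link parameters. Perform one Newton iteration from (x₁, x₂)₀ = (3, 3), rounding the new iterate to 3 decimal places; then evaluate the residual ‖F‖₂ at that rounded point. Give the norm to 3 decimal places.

At (3, 3): F = (-14.000, 132.000).
Jacobian J = [[-1, -2], [6·x₁ + 3·x₂^2 + 4, 6·x₁·x₂ + 5]].
At the point, J = [[-1.000, -2.000], [49.000, 59.000]] (det J = 39.000).
Solving J·Δ = −F gives Δ = (14.410, -14.205).
Then the next iterate is (x₁, x₂)₁ = (17.410, -11.205).
Re-evaluating at (17.410, -11.205): F = (0.000, 7477.52157), so ‖F‖₂ = 7477.522.

7477.522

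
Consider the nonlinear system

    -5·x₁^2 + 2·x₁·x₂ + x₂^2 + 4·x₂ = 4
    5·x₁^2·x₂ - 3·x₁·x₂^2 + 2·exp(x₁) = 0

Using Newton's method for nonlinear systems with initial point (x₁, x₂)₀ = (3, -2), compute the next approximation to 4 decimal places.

At (3, -2): F = (-65.0000, -85.828926).
Jacobian J = [[-10·x₁ + 2·x₂, 2·x₁ + 2·x₂ + 4], [10·x₁·x₂ - 3·x₂^2 + 2·exp(x₁), 5·x₁^2 - 6·x₁·x₂]].
At the point, J = [[-34.0000, 6.0000], [-31.828926, 81.0000]] (det J = -2563.026443).
Solving J·Δ = −F gives Δ = (-1.8533, 0.3314).
Then the next iterate is (x₁, x₂)₁ = (1.1467, -1.6686).

(1.1467, -1.6686)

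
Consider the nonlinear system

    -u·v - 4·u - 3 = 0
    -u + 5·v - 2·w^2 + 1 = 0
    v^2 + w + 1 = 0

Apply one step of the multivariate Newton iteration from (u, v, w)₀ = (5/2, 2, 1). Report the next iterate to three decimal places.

(0.152, 0.436, 1.257)

At (5/2, 2, 1): F = (-18.000, 6.500, 6.000).
Jacobian J = [[-v - 4, -u, 0], [-1, 5, -4·w], [0, 2·v, 1]].
At the point, J = [[-6.000, -2.500, 0.000], [-1.000, 5.000, -4.000], [0.000, 4.000, 1.000]] (det J = -128.500).
Solving J·Δ = −F gives Δ = (-2.348, -1.564, 0.257).
Then the next iterate is (u, v, w)₁ = (0.152, 0.436, 1.257).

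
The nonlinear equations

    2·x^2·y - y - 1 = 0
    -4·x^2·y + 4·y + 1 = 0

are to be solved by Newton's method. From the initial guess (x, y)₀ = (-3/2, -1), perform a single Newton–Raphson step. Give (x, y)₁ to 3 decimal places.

(-1.625, 0.500)

At (-3/2, -1): F = (-4.500, 6.000).
Jacobian J = [[4·x·y, 2·x^2 - 1], [-8·x·y, -4·x^2 + 4]].
At the point, J = [[6.000, 3.500], [-12.000, -5.000]] (det J = 12.000).
Solving J·Δ = −F gives Δ = (-0.125, 1.500).
Then the next iterate is (x, y)₁ = (-1.625, 0.500).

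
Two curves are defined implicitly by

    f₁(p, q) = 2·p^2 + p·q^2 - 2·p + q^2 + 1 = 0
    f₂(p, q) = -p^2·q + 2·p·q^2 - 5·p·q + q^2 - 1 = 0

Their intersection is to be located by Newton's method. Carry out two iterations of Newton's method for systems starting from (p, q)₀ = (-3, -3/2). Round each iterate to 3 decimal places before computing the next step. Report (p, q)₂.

(-0.001, -0.583)

At (-3, -3/2): F = (20.500, -21.250).
Jacobian J = [[4·p + q^2 - 2, 2·p·q + 2·q], [-2·p·q + 2·q^2 - 5·q, -p^2 + 4·p·q - 5·p + 2·q]].
At the point, J = [[-11.750, 6.000], [3.000, 21.000]] (det J = -264.750).
Solving J·Δ = −F gives Δ = (2.108, 0.711).
Then the next iterate is (p, q)₁ = (-0.892, -0.789).
Round to (-0.892, -0.789) and repeat: F = (4.44256, -4.37922), J = [[-4.94548, -0.17042], [3.78247, 4.90149]].
Δ = (0.891, 0.206), so (p, q)₂ = (-0.001, -0.583).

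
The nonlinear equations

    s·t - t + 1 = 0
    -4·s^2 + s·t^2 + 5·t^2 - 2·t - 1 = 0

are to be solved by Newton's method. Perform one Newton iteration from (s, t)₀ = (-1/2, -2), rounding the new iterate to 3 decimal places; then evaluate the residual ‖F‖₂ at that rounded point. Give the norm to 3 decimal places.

At (-1/2, -2): F = (4.000, 20.000).
Jacobian J = [[t, s - 1], [-8·s + t^2, 2·s·t + 10·t - 2]].
At the point, J = [[-2.000, -1.500], [8.000, -20.000]] (det J = 52.000).
Solving J·Δ = −F gives Δ = (0.962, 1.385).
Then the next iterate is (s, t)₁ = (0.462, -0.615).
Re-evaluating at (0.462, -0.615): F = (1.33087, 1.44209), so ‖F‖₂ = 1.962.

1.962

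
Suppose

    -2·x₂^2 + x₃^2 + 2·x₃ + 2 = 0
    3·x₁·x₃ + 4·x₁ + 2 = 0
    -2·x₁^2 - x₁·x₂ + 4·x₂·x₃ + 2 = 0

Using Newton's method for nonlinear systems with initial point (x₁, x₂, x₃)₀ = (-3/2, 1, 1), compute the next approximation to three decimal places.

(-0.953, 0.712, -0.038)

At (-3/2, 1, 1): F = (3.000, -8.500, 3.000).
Jacobian J = [[0, -4·x₂, 2·x₃ + 2], [3·x₃ + 4, 0, 3·x₁], [-4·x₁ - x₂, -x₁ + 4·x₃, 4·x₂]].
At the point, J = [[0.000, -4.000, 4.000], [7.000, 0.000, -4.500], [5.000, 5.500, 4.000]] (det J = 356.000).
Solving J·Δ = −F gives Δ = (0.547, -0.288, -1.038).
Then the next iterate is (x₁, x₂, x₃)₁ = (-0.953, 0.712, -0.038).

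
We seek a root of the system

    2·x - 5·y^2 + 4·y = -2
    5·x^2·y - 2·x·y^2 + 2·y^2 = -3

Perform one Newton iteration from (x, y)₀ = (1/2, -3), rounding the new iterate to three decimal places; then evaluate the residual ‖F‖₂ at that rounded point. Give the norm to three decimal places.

At (1/2, -3): F = (-54.000, 8.250).
Jacobian J = [[2, -10·y + 4], [10·x·y - 2·y^2, 5·x^2 - 4·x·y + 4·y]].
At the point, J = [[2.000, 34.000], [-33.000, -4.750]] (det J = 1112.500).
Solving J·Δ = −F gives Δ = (0.022, 1.587).
Then the next iterate is (x, y)₁ = (0.522, -1.413).
Re-evaluating at (0.522, -1.413): F = (-12.59085, 2.98362), so ‖F‖₂ = 12.940.

12.940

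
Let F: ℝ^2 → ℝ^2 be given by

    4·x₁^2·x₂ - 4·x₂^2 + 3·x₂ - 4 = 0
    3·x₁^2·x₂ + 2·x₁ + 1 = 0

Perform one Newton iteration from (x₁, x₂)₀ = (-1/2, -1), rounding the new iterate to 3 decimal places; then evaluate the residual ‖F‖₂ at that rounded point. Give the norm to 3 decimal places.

4.000

At (-1/2, -1): F = (-12.000, -0.750).
Jacobian J = [[8·x₁·x₂, 4·x₁^2 - 8·x₂ + 3], [6·x₁·x₂ + 2, 3·x₁^2]].
At the point, J = [[4.000, 12.000], [5.000, 0.750]] (det J = -57.000).
Solving J·Δ = −F gives Δ = (0.000, 1.000).
Then the next iterate is (x₁, x₂)₁ = (-0.500, 0.000).
Re-evaluating at (-0.500, 0.000): F = (-4.000, 0.000), so ‖F‖₂ = 4.000.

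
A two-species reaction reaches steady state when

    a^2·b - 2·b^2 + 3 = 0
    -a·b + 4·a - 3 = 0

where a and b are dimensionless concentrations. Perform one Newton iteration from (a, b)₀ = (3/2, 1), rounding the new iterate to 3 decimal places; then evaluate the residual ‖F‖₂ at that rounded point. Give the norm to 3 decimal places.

At (3/2, 1): F = (3.250, 1.500).
Jacobian J = [[2·a·b, a^2 - 4·b], [-b + 4, -a]].
At the point, J = [[3.000, -1.750], [3.000, -1.500]] (det J = 0.750).
Solving J·Δ = −F gives Δ = (3.000, 7.000).
Then the next iterate is (a, b)₁ = (4.500, 8.000).
Re-evaluating at (4.500, 8.000): F = (37.000, -21.000), so ‖F‖₂ = 42.544.

42.544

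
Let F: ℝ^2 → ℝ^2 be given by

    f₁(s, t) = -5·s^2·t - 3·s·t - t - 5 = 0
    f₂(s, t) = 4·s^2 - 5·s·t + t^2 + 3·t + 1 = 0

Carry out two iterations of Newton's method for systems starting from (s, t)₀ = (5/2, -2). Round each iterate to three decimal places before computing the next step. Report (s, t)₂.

(0.395, -1.501)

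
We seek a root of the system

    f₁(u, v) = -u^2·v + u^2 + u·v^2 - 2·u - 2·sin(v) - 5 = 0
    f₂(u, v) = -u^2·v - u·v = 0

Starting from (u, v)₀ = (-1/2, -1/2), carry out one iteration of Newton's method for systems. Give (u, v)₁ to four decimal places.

(-1.5904, 0.0000)

At (-1/2, -1/2): F = (-2.791149, -0.1250).
Jacobian J = [[-2·u·v + 2·u + v^2 - 2, -u^2 + 2·u·v - 2·cos(v)], [-2·u·v - v, -u^2 - u]].
At the point, J = [[-3.2500, -1.505165], [0.0000, 0.2500]] (det J = -0.8125).
Solving J·Δ = −F gives Δ = (-1.0904, 0.5000).
Then the next iterate is (u, v)₁ = (-1.5904, 0.0000).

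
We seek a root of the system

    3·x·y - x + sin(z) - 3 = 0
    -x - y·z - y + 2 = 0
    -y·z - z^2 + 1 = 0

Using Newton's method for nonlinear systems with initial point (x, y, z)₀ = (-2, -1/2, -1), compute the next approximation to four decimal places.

At (-2, -1/2, -1): F = (1.158529, 4.0000, -0.5000).
Jacobian J = [[3·y - 1, 3·x, cos(z)], [-1, -z - 1, -y], [0, -z, -y - 2·z]].
At the point, J = [[-2.5000, -6.0000, 0.540302], [-1.0000, 0.0000, 0.5000], [0.0000, 1.0000, 2.5000]] (det J = -14.290302).
Solving J·Δ = −F gives Δ = (4.4143, -1.5716, 0.8286).
Then the next iterate is (x, y, z)₁ = (2.4143, -2.0716, -0.1714).

(2.4143, -2.0716, -0.1714)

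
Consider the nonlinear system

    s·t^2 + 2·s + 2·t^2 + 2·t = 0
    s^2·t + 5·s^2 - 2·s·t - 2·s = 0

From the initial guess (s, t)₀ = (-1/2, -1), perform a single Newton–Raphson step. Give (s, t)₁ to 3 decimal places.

At (-1/2, -1): F = (-1.500, 1.000).
Jacobian J = [[t^2 + 2, 2·s·t + 4·t + 2], [2·s·t + 10·s - 2·t - 2, s^2 - 2·s]].
At the point, J = [[3.000, -1.000], [-4.000, 1.250]] (det J = -0.250).
Solving J·Δ = −F gives Δ = (-3.500, -12.000).
Then the next iterate is (s, t)₁ = (-4.000, -13.000).

(-4.000, -13.000)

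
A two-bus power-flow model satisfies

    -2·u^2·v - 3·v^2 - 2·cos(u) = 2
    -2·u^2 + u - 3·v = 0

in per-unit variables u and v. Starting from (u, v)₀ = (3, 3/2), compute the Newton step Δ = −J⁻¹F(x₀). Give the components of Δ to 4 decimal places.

At (3, 3/2): F = (-33.770015, -19.5000).
Jacobian J = [[-4·u·v + 2·sin(u), -2·u^2 - 6·v], [-4·u + 1, -3]].
At the point, J = [[-17.717760, -27.0000], [-11.0000, -3.0000]] (det J = -243.846720).
Solving J·Δ = −F gives Δ = (-1.7437, -0.1065).

(-1.7437, -0.1065)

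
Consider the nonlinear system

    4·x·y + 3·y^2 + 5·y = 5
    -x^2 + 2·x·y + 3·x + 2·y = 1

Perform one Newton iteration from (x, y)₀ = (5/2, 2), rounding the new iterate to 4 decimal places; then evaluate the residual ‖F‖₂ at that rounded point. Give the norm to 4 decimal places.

7517.1378

At (5/2, 2): F = (37.0000, 14.2500).
Jacobian J = [[4·y, 4·x + 6·y + 5], [-2·x + 2·y + 3, 2·x + 2]].
At the point, J = [[8.0000, 27.0000], [2.0000, 7.0000]] (det J = 2.0000).
Solving J·Δ = −F gives Δ = (62.8750, -20.0000).
Then the next iterate is (x, y)₁ = (65.3750, -18.0000).
Re-evaluating at (65.3750, -18.0000): F = (-3830.0000, -6468.265625), so ‖F‖₂ = 7517.1378.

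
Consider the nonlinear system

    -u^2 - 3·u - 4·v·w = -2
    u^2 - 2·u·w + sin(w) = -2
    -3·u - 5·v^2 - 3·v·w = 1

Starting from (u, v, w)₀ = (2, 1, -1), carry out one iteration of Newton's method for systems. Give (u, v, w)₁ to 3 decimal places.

(0.697, 0.107, -0.613)

At (2, 1, -1): F = (-4.000, 9.15853, -9.000).
Jacobian J = [[-2·u - 3, -4·w, -4·v], [2·u - 2·w, 0, -2·u + cos(w)], [-3, -10·v - 3·w, -3·v]].
At the point, J = [[-7.000, 4.000, -4.000], [6.000, 0.000, -3.45970], [-3.000, -7.000, -3.000]] (det J = 451.04156).
Solving J·Δ = −F gives Δ = (-1.303, -0.893, 0.387).
Then the next iterate is (u, v, w)₁ = (0.697, 0.107, -0.613).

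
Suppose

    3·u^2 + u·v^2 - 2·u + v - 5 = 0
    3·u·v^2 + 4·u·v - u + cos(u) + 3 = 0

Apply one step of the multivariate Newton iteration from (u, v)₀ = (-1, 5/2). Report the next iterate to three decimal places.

(-0.827, 1.487)

At (-1, 5/2): F = (-3.750, -24.20970).
Jacobian J = [[6·u + v^2 - 2, 2·u·v + 1], [3·v^2 + 4·v - sin(u) - 1, 6·u·v + 4·u]].
At the point, J = [[-1.750, -4.000], [28.59147, -19.000]] (det J = 147.61588).
Solving J·Δ = −F gives Δ = (0.173, -1.013).
Then the next iterate is (u, v)₁ = (-0.827, 1.487).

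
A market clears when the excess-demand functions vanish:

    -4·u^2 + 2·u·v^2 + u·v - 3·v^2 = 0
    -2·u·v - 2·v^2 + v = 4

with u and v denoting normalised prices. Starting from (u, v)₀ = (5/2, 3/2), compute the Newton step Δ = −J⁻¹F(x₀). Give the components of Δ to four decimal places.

(-1.7568, -0.9230)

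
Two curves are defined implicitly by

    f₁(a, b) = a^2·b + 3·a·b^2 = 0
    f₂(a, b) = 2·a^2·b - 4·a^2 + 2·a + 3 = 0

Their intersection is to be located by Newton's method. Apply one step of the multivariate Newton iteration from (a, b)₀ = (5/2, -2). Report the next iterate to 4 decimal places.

At (5/2, -2): F = (17.5000, -42.0000).
Jacobian J = [[2·a·b + 3·b^2, a^2 + 6·a·b], [4·a·b - 8·a + 2, 2·a^2]].
At the point, J = [[2.0000, -23.7500], [-38.0000, 12.5000]] (det J = -877.5000).
Solving J·Δ = −F gives Δ = (-0.8875, 0.6621).
Then the next iterate is (a, b)₁ = (1.6125, -1.3379).

(1.6125, -1.3379)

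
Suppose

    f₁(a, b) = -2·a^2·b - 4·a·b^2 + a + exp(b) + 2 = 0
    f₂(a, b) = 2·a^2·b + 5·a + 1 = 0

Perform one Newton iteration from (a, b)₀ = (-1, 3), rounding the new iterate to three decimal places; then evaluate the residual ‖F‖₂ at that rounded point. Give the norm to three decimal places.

15.741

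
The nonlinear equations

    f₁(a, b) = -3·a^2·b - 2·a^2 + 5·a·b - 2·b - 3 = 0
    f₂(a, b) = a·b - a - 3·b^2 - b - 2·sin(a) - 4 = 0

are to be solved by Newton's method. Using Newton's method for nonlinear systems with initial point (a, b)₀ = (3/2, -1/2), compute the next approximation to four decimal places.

At (3/2, -1/2): F = (-6.8750, -8.494990).
Jacobian J = [[-6·a·b - 4·a + 5·b, -3·a^2 + 5·a - 2], [b - 2·cos(a) - 1, a - 6·b - 1]].
At the point, J = [[-4.0000, -1.2500], [-1.641474, 3.5000]] (det J = -16.051843).
Solving J·Δ = −F gives Δ = (-2.1606, 1.4138).
Then the next iterate is (a, b)₁ = (-0.6606, 0.9138).

(-0.6606, 0.9138)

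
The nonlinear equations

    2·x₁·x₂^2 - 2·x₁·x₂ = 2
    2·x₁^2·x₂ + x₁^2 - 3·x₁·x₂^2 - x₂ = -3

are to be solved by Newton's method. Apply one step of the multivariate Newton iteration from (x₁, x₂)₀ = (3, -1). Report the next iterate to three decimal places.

(7.455, 0.545)

At (3, -1): F = (10.000, -14.000).
Jacobian J = [[2·x₂^2 - 2·x₂, 4·x₁·x₂ - 2·x₁], [4·x₁·x₂ + 2·x₁ - 3·x₂^2, 2·x₁^2 - 6·x₁·x₂ - 1]].
At the point, J = [[4.000, -18.000], [-9.000, 35.000]] (det J = -22.000).
Solving J·Δ = −F gives Δ = (4.455, 1.545).
Then the next iterate is (x₁, x₂)₁ = (7.455, 0.545).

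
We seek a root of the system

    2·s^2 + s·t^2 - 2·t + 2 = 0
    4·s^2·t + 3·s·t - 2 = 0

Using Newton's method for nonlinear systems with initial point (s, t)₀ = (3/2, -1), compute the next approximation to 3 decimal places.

At (3/2, -1): F = (10.000, -15.500).
Jacobian J = [[4·s + t^2, 2·s·t - 2], [8·s·t + 3·t, 4·s^2 + 3·s]].
At the point, J = [[7.000, -5.000], [-15.000, 13.500]] (det J = 19.500).
Solving J·Δ = −F gives Δ = (-2.949, -2.128).
Then the next iterate is (s, t)₁ = (-1.449, -3.128).

(-1.449, -3.128)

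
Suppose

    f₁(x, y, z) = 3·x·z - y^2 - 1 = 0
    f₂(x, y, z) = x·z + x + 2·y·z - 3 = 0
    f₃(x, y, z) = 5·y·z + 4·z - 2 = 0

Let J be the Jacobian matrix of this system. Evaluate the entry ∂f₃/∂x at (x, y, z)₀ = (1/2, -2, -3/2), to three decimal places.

0.000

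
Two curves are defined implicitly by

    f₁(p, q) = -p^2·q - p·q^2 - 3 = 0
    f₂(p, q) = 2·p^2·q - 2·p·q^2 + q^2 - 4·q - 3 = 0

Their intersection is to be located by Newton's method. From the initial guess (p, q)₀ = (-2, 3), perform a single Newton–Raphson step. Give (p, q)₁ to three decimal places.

(-1.247, 2.342)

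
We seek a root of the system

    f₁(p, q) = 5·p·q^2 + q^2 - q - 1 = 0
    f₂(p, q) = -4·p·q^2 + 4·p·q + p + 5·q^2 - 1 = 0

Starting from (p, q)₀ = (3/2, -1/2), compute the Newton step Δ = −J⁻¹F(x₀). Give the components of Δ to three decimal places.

(-1.439, -0.018)

At (3/2, -1/2): F = (1.625, -2.750).
Jacobian J = [[5·q^2, 10·p·q + 2·q - 1], [-4·q^2 + 4·q + 1, -8·p·q + 4·p + 10·q]].
At the point, J = [[1.250, -9.500], [-2.000, 7.000]] (det J = -10.250).
Solving J·Δ = −F gives Δ = (-1.439, -0.018).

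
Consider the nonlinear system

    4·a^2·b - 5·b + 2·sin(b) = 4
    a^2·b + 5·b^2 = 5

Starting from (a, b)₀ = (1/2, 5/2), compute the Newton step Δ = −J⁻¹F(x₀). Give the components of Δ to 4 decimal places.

(0.6481, -1.1285)

At (1/2, 5/2): F = (-12.803056, 26.8750).
Jacobian J = [[8·a·b, 4·a^2 + 2·cos(b) - 5], [2·a·b, a^2 + 10·b]].
At the point, J = [[10.0000, -5.602287], [2.5000, 25.2500]] (det J = 266.505718).
Solving J·Δ = −F gives Δ = (0.6481, -1.1285).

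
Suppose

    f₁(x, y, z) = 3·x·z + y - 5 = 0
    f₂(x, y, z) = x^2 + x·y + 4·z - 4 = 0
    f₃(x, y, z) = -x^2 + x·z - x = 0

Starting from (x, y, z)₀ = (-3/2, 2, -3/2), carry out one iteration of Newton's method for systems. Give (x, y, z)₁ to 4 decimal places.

(-2.4087, -2.7019, -0.8029)

At (-3/2, 2, -3/2): F = (3.7500, -10.7500, 1.5000).
Jacobian J = [[3·z, 1, 3·x], [2·x + y, x, 4], [-2·x + z - 1, 0, x]].
At the point, J = [[-4.5000, 1.0000, -4.5000], [-1.0000, -1.5000, 4.0000], [0.5000, 0.0000, -1.5000]] (det J = -13.0000).
Solving J·Δ = −F gives Δ = (-0.9087, -4.7019, 0.6971).
Then the next iterate is (x, y, z)₁ = (-2.4087, -2.7019, -0.8029).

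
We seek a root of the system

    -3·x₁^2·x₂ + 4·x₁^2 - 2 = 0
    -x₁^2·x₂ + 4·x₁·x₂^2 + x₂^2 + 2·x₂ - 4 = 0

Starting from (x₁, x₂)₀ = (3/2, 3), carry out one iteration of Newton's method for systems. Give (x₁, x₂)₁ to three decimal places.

(1.140, 1.838)

At (3/2, 3): F = (-13.250, 58.250).
Jacobian J = [[-6·x₁·x₂ + 8·x₁, -3·x₁^2], [-2·x₁·x₂ + 4·x₂^2, -x₁^2 + 8·x₁·x₂ + 2·x₂ + 2]].
At the point, J = [[-15.000, -6.750], [27.000, 41.750]] (det J = -444.000).
Solving J·Δ = −F gives Δ = (-0.360, -1.162).
Then the next iterate is (x₁, x₂)₁ = (1.140, 1.838).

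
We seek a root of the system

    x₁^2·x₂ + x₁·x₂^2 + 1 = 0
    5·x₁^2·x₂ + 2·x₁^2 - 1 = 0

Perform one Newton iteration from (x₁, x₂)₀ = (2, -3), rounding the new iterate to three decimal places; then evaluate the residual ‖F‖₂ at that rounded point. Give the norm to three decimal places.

15.944

At (2, -3): F = (7.000, -53.000).
Jacobian J = [[2·x₁·x₂ + x₂^2, x₁^2 + 2·x₁·x₂], [10·x₁·x₂ + 4·x₁, 5·x₁^2]].
At the point, J = [[-3.000, -8.000], [-52.000, 20.000]] (det J = -476.000).
Solving J·Δ = −F gives Δ = (-0.597, 1.099).
Then the next iterate is (x₁, x₂)₁ = (1.403, -1.901).
Re-evaluating at (1.403, -1.901): F = (2.32822, -15.77291), so ‖F‖₂ = 15.944.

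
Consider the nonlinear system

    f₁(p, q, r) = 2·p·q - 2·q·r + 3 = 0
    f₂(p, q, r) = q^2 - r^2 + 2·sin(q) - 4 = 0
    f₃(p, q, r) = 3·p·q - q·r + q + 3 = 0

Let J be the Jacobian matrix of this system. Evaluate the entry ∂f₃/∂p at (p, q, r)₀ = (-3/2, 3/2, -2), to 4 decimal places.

∂f₃/∂p = 3·q.
At (-3/2, 3/2, -2) this is 4.5000.

4.5000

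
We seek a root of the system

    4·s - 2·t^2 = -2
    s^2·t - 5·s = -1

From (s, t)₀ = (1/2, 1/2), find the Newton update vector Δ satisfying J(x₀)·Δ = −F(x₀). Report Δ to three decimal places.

At (1/2, 1/2): F = (3.500, -1.375).
Jacobian J = [[4, -4·t], [2·s·t - 5, s^2]].
At the point, J = [[4.000, -2.000], [-4.500, 0.250]] (det J = -8.000).
Solving J·Δ = −F gives Δ = (-0.234, 1.281).

(-0.234, 1.281)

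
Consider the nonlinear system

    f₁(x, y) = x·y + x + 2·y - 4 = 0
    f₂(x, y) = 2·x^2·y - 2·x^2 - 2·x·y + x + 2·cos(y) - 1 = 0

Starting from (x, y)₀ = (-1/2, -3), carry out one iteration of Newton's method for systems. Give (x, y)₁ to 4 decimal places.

(-0.6274, 2.8302)

At (-1/2, -3): F = (-9.0000, -8.479985).
Jacobian J = [[y + 1, x + 2], [4·x·y - 4·x - 2·y + 1, 2·x^2 - 2·x - 2·sin(y)]].
At the point, J = [[-2.0000, 1.5000], [15.0000, 1.782240]] (det J = -26.064480).
Solving J·Δ = −F gives Δ = (-0.1274, 5.8302).
Then the next iterate is (x, y)₁ = (-0.6274, 2.8302).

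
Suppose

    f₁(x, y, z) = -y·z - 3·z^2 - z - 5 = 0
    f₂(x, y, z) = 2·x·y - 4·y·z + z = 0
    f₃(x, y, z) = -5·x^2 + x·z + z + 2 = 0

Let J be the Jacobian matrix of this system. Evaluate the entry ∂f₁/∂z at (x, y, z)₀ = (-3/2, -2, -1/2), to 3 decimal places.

4.000

∂f₁/∂z = -y - 6·z - 1.
At (-3/2, -2, -1/2) this is 4.000.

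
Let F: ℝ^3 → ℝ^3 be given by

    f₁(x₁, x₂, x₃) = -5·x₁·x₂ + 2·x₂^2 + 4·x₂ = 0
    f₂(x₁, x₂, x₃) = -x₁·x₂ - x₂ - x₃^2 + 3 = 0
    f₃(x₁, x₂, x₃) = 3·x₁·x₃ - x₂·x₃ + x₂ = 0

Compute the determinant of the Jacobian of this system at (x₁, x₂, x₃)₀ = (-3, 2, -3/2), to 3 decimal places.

-663.500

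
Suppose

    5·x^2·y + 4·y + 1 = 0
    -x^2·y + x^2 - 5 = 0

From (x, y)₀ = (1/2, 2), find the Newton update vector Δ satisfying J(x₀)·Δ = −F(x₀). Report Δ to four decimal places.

At (1/2, 2): F = (11.5000, -5.2500).
Jacobian J = [[10·x·y, 5·x^2 + 4], [-2·x·y + 2·x, -x^2]].
At the point, J = [[10.0000, 5.2500], [-1.0000, -0.2500]] (det J = 2.7500).
Solving J·Δ = −F gives Δ = (-8.9773, 14.9091).

(-8.9773, 14.9091)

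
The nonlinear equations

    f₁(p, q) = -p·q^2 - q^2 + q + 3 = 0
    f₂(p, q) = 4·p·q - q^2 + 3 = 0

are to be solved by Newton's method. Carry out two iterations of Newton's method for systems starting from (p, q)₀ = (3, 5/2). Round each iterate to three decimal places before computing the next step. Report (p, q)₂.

At (3, 5/2): F = (-19.500, 26.750).
Jacobian J = [[-q^2, -2·p·q - 2·q + 1], [4·q, 4·p - 2·q]].
At the point, J = [[-6.250, -19.000], [10.000, 7.000]] (det J = 146.250).
Solving J·Δ = −F gives Δ = (-2.542, -0.190).
Then the next iterate is (p, q)₁ = (0.458, 2.310).
Round to (0.458, 2.310) and repeat: F = (-2.47003, 1.89582), J = [[-5.33610, -5.73596], [9.240, -2.788]].
Δ = (-0.262, -0.187), so (p, q)₂ = (0.196, 2.123).

(0.196, 2.123)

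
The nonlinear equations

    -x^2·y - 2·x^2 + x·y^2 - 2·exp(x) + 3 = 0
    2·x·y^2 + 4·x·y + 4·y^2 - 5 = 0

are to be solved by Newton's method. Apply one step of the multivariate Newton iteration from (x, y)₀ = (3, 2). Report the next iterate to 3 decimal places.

(1.943, 1.191)

At (3, 2): F = (-61.17107, 59.000).
Jacobian J = [[-2·x·y - 4·x + y^2 - 2·exp(x), -x^2 + 2·x·y], [2·y^2 + 4·y, 4·x·y + 4·x + 8·y]].
At the point, J = [[-60.17107, 3.000], [16.000, 52.000]] (det J = -3176.89584).
Solving J·Δ = −F gives Δ = (-1.057, -0.809).
Then the next iterate is (x, y)₁ = (1.943, 1.191).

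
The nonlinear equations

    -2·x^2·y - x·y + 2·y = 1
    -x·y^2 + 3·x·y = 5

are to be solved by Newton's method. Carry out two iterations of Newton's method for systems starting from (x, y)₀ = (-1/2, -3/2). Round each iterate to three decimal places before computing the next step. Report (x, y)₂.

(-2.547, -1.025)

At (-1/2, -3/2): F = (-4.000, -1.625).
Jacobian J = [[-4·x·y - y, -2·x^2 - x + 2], [-y^2 + 3·y, -2·x·y + 3·x]].
At the point, J = [[-1.500, 2.000], [-6.750, -3.000]] (det J = 18.000).
Solving J·Δ = −F gives Δ = (-0.847, 1.365).
Then the next iterate is (x, y)₁ = (-1.347, -0.135).
Round to (-1.347, -0.135) and repeat: F = (-0.96195, -4.42992), J = [[-0.59238, -0.28182], [-0.42323, -4.40469]].
Δ = (-1.200, -0.890), so (x, y)₂ = (-2.547, -1.025).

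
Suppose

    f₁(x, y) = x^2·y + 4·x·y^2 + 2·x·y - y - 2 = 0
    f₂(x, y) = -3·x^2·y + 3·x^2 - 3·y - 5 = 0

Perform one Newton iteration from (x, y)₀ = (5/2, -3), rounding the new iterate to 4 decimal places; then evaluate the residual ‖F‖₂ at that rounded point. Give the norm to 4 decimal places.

At (5/2, -3): F = (57.2500, 79.0000).
Jacobian J = [[2·x·y + 4·y^2 + 2·y, x^2 + 8·x·y + 2·x - 1], [-6·x·y + 6·x, -3·x^2 - 3]].
At the point, J = [[15.0000, -49.7500], [60.0000, -21.7500]] (det J = 2658.7500).
Solving J·Δ = −F gives Δ = (-1.0099, 0.8463).
Then the next iterate is (x, y)₁ = (1.4901, -2.1537).
Re-evaluating at (1.4901, -2.1537): F = (16.600033, 22.468508), so ‖F‖₂ = 27.9355.

27.9355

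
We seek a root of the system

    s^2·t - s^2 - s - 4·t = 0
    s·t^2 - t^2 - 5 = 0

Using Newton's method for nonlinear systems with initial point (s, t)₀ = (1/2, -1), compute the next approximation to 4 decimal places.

At (1/2, -1): F = (3.0000, -5.5000).
Jacobian J = [[2·s·t - 2·s - 1, s^2 - 4], [t^2, 2·s·t - 2·t]].
At the point, J = [[-3.0000, -3.7500], [1.0000, 1.0000]] (det J = 0.7500).
Solving J·Δ = −F gives Δ = (23.5000, -18.0000).
Then the next iterate is (s, t)₁ = (24.0000, -19.0000).

(24.0000, -19.0000)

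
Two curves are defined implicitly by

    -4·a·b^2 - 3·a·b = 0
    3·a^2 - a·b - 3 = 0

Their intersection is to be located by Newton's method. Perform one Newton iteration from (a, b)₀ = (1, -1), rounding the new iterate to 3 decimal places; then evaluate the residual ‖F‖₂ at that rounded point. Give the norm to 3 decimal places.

0.223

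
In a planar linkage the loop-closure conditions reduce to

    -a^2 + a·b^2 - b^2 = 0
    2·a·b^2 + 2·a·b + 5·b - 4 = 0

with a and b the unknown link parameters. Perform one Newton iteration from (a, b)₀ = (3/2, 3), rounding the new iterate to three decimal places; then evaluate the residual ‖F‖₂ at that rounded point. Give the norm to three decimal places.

6.085

At (3/2, 3): F = (2.250, 47.000).
Jacobian J = [[-2·a + b^2, 2·a·b - 2·b], [2·b^2 + 2·b, 4·a·b + 2·a + 5]].
At the point, J = [[6.000, 3.000], [24.000, 26.000]] (det J = 84.000).
Solving J·Δ = −F gives Δ = (0.982, -2.714).
Then the next iterate is (a, b)₁ = (2.482, 0.286).
Re-evaluating at (2.482, 0.286): F = (-6.03910, -0.74426), so ‖F‖₂ = 6.085.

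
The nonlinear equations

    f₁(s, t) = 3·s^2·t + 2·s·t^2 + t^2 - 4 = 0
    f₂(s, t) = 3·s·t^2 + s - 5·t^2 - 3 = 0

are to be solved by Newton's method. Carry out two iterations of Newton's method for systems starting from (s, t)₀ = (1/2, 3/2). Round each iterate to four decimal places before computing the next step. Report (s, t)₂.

At (1/2, 3/2): F = (1.6250, -10.3750).
Jacobian J = [[6·s·t + 2·t^2, 3·s^2 + 4·s·t + 2·t], [3·t^2 + 1, 6·s·t - 10·t]].
At the point, J = [[9.0000, 6.7500], [7.7500, -10.5000]] (det J = -146.8125).
Solving J·Δ = −F gives Δ = (0.3608, -0.7218).
Then the next iterate is (s, t)₁ = (0.8608, 0.7782).
Round to (0.8608, 0.7782) and repeat: F = (-0.621928, -3.603287), J = [[5.230438, 6.458828], [2.816786, -3.762753]].
Δ = (0.6763, -0.4514), so (s, t)₂ = (1.5371, 0.3268).

(1.5371, 0.3268)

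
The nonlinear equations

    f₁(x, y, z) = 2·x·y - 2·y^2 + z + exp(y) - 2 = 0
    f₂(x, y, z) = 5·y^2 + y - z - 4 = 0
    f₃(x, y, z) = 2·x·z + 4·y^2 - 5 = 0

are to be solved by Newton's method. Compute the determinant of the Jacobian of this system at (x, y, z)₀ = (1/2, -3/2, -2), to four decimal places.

50.8925

J = [[2·y, 2·x - 4·y + exp(y), 1], [0, 10·y + 1, -1], [2·z, 8·y, 2·x]].
At the point, J = [[-3.0000, 7.223130, 1.0000], [0.0000, -14.0000, -1.0000], [-4.0000, -12.0000, 1.0000]].
det J = 50.8925.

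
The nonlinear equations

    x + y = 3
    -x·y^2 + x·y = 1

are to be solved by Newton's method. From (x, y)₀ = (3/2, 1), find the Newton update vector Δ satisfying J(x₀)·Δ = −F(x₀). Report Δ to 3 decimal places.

(1.167, -0.667)

At (3/2, 1): F = (-0.500, -1.000).
Jacobian J = [[1, 1], [-y^2 + y, -2·x·y + x]].
At the point, J = [[1.000, 1.000], [0.000, -1.500]] (det J = -1.500).
Solving J·Δ = −F gives Δ = (1.167, -0.667).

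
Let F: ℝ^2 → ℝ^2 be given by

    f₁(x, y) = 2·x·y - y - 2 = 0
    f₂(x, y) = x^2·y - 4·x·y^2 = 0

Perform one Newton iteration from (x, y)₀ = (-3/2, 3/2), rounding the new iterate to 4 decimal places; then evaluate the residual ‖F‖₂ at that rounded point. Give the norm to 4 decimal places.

3445.7293

At (-3/2, 3/2): F = (-8.0000, 16.8750).
Jacobian J = [[2·y, 2·x - 1], [2·x·y - 4·y^2, x^2 - 8·x·y]].
At the point, J = [[3.0000, -4.0000], [-13.5000, 20.2500]] (det J = 6.7500).
Solving J·Δ = −F gives Δ = (14.0000, 8.5000).
Then the next iterate is (x, y)₁ = (12.5000, 10.0000).
Re-evaluating at (12.5000, 10.0000): F = (238.0000, -3437.5000), so ‖F‖₂ = 3445.7293.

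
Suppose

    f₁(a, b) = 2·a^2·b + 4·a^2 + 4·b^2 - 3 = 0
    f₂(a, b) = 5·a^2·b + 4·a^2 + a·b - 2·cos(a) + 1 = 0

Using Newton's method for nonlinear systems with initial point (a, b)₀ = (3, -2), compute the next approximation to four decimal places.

At (3, -2): F = (13.0000, -57.020015).
Jacobian J = [[4·a·b + 8·a, 2·a^2 + 8·b], [10·a·b + 8·a + b + 2·sin(a), 5·a^2 + a]].
At the point, J = [[0.0000, 2.0000], [-37.717760, 48.0000]] (det J = 75.435520).
Solving J·Δ = −F gives Δ = (-9.7837, -6.5000).
Then the next iterate is (a, b)₁ = (-6.7837, -8.5000).

(-6.7837, -8.5000)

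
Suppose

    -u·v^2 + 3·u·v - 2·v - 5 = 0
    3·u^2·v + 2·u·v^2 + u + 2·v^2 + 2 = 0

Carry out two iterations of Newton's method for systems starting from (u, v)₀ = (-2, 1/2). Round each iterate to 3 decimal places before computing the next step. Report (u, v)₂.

(-4.320, -0.811)

At (-2, 1/2): F = (-8.500, 5.500).
Jacobian J = [[-v^2 + 3·v, -2·u·v + 3·u - 2], [6·u·v + 2·v^2 + 1, 3·u^2 + 4·u·v + 4·v]].
At the point, J = [[1.250, -6.000], [-4.500, 10.000]] (det J = -14.500).
Solving J·Δ = −F gives Δ = (-3.586, -2.164).
Then the next iterate is (u, v)₁ = (-5.586, -1.664).
Round to (-5.586, -1.664) and repeat: F = (41.68037, -184.74967), J = [[-7.76090, -37.34821], [62.30842, 124.13460]].
Δ = (1.266, 0.853), so (u, v)₂ = (-4.320, -0.811).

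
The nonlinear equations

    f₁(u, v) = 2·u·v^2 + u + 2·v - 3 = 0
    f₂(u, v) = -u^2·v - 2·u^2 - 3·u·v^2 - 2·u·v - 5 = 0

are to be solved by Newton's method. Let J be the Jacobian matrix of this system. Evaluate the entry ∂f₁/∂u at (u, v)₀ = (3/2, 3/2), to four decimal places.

5.5000

∂f₁/∂u = 2·v^2 + 1.
At (3/2, 3/2) this is 5.5000.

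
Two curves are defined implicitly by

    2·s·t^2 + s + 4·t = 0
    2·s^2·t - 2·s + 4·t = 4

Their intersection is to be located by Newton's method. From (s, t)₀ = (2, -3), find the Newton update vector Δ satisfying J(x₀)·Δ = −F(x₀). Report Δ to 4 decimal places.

(-1.9452, -0.5479)

At (2, -3): F = (26.0000, -44.0000).
Jacobian J = [[2·t^2 + 1, 4·s·t + 4], [4·s·t - 2, 2·s^2 + 4]].
At the point, J = [[19.0000, -20.0000], [-26.0000, 12.0000]] (det J = -292.0000).
Solving J·Δ = −F gives Δ = (-1.9452, -0.5479).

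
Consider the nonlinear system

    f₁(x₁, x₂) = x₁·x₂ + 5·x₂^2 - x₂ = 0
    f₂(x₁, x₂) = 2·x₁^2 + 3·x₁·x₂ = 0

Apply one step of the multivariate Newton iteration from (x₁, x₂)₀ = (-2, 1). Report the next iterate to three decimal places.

At (-2, 1): F = (2.000, 2.000).
Jacobian J = [[x₂, x₁ + 10·x₂ - 1], [4·x₁ + 3·x₂, 3·x₁]].
At the point, J = [[1.000, 7.000], [-5.000, -6.000]] (det J = 29.000).
Solving J·Δ = −F gives Δ = (0.897, -0.414).
Then the next iterate is (x₁, x₂)₁ = (-1.103, 0.586).

(-1.103, 0.586)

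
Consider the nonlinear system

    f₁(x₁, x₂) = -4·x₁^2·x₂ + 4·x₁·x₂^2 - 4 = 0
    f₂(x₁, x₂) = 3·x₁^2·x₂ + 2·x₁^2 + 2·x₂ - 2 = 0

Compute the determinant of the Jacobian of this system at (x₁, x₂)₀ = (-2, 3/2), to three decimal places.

J = [[-8·x₁·x₂ + 4·x₂^2, -4·x₁^2 + 8·x₁·x₂], [6·x₁·x₂ + 4·x₁, 3·x₁^2 + 2]].
At the point, J = [[33.000, -40.000], [-26.000, 14.000]].
det J = -578.000.

-578.000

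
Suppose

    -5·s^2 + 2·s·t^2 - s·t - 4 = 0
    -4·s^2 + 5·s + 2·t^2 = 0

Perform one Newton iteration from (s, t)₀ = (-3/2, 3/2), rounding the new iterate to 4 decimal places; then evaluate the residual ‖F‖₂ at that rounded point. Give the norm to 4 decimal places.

At (-3/2, 3/2): F = (-19.7500, -12.0000).
Jacobian J = [[-10·s + 2·t^2 - t, 4·s·t - s], [-8·s + 5, 4·t]].
At the point, J = [[18.0000, -7.5000], [17.0000, 6.0000]] (det J = 235.5000).
Solving J·Δ = −F gives Δ = (0.8854, -0.5085).
Then the next iterate is (s, t)₁ = (-0.6146, 0.9915).
Re-evaluating at (-0.6146, 0.9915): F = (-6.487682, -2.617788), so ‖F‖₂ = 6.9959.

6.9959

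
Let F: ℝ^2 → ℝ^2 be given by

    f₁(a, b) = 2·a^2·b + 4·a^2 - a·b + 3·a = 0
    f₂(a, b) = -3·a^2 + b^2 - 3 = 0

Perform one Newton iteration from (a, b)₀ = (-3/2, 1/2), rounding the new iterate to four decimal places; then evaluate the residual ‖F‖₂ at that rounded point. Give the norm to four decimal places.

At (-3/2, 1/2): F = (7.5000, -9.5000).
Jacobian J = [[4·a·b + 8·a - b + 3, 2·a^2 - a], [-6·a, 2·b]].
At the point, J = [[-12.5000, 6.0000], [9.0000, 1.0000]] (det J = -66.5000).
Solving J·Δ = −F gives Δ = (0.9699, 0.7707).
Then the next iterate is (a, b)₁ = (-0.5301, 1.2707).
Re-evaluating at (-0.5301, 1.2707): F = (0.921471, -2.228340), so ‖F‖₂ = 2.4113.

2.4113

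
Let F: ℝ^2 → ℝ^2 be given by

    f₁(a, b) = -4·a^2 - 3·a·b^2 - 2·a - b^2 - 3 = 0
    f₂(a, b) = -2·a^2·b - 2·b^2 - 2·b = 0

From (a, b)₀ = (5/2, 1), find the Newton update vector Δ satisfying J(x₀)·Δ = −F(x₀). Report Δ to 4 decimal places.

(-1.6658, 0.0085)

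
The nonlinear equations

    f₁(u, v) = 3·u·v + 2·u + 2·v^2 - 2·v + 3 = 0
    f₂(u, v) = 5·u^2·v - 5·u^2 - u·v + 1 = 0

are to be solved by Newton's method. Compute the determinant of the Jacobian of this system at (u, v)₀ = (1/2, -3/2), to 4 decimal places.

-73.3750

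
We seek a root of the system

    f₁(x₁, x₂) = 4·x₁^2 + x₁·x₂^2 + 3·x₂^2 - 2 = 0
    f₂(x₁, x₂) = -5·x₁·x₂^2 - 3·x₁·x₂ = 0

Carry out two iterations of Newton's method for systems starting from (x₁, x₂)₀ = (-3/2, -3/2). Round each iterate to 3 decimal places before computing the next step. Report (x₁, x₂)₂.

At (-3/2, -3/2): F = (10.375, 10.125).
Jacobian J = [[8·x₁ + x₂^2, 2·x₁·x₂ + 6·x₂], [-5·x₂^2 - 3·x₂, -10·x₁·x₂ - 3·x₁]].
At the point, J = [[-9.750, -4.500], [-6.750, -18.000]] (det J = 145.125).
Solving J·Δ = −F gives Δ = (0.973, 0.198).
Then the next iterate is (x₁, x₂)₁ = (-0.527, -1.302).
Round to (-0.527, -1.302) and repeat: F = (3.30316, 2.40840), J = [[-2.52080, -6.43969], [-4.57002, -5.28054]].
Δ = (-0.120, 0.560), so (x₁, x₂)₂ = (-0.647, -0.742).

(-0.647, -0.742)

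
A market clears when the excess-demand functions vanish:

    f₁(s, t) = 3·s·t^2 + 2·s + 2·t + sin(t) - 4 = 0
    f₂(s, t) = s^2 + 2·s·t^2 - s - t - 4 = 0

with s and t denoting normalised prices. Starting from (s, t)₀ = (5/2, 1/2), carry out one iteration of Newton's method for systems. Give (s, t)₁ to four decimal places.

(2.8426, -0.0104)

At (5/2, 1/2): F = (4.354426, 0.5000).
Jacobian J = [[3·t^2 + 2, 6·s·t + cos(t) + 2], [2·s + 2·t^2 - 1, 4·s·t - 1]].
At the point, J = [[2.7500, 10.377583], [4.5000, 4.0000]] (det J = -35.699122).
Solving J·Δ = −F gives Δ = (0.3426, -0.5104).
Then the next iterate is (s, t)₁ = (2.8426, -0.0104).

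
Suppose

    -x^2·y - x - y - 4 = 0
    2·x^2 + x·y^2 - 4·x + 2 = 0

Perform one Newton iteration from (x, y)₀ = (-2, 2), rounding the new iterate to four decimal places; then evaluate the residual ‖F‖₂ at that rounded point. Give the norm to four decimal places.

At (-2, 2): F = (-12.0000, 10.0000).
Jacobian J = [[-2·x·y - 1, -x^2 - 1], [4·x + y^2 - 4, 2·x·y]].
At the point, J = [[7.0000, -5.0000], [-8.0000, -8.0000]] (det J = -96.0000).
Solving J·Δ = −F gives Δ = (1.5208, -0.2708).
Then the next iterate is (x, y)₁ = (-0.4792, 1.7292).
Re-evaluating at (-0.4792, 1.7292): F = (-5.647081, 2.943194), so ‖F‖₂ = 6.3680.

6.3680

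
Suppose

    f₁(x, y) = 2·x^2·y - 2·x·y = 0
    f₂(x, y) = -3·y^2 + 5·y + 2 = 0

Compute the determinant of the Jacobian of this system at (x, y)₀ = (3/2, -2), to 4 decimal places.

J = [[4·x·y - 2·y, 2·x^2 - 2·x], [0, -6·y + 5]].
At the point, J = [[-8.0000, 1.5000], [0.0000, 17.0000]].
det J = -136.0000.

-136.0000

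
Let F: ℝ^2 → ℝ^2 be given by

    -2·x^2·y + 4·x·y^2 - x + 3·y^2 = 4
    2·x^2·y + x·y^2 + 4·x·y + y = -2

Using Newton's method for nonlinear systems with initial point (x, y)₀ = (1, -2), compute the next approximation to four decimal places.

(0.4536, -1.5189)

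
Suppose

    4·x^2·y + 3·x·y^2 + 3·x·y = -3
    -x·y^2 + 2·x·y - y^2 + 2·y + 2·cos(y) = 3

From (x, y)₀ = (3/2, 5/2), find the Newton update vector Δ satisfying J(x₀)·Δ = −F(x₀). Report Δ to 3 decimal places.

(-0.644, -0.796)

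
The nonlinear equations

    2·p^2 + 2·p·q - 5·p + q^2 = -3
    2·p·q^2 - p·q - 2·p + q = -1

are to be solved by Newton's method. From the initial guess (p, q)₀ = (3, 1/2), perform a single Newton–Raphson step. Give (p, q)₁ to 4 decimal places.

At (3, 1/2): F = (9.2500, -4.5000).
Jacobian J = [[4·p + 2·q - 5, 2·p + 2·q], [2·q^2 - q - 2, 4·p·q - p + 1]].
At the point, J = [[8.0000, 7.0000], [-2.0000, 4.0000]] (det J = 46.0000).
Solving J·Δ = −F gives Δ = (-1.4891, 0.3804).
Then the next iterate is (p, q)₁ = (1.5109, 0.8804).

(1.5109, 0.8804)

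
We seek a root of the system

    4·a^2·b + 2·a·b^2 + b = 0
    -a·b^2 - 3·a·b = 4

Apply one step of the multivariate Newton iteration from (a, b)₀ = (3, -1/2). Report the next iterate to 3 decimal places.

At (3, -1/2): F = (-17.000, -0.250).
Jacobian J = [[8·a·b + 2·b^2, 4·a^2 + 4·a·b + 1], [-b^2 - 3·b, -2·a·b - 3·a]].
At the point, J = [[-11.500, 31.000], [1.250, -6.000]] (det J = 30.250).
Solving J·Δ = −F gives Δ = (-3.628, -0.798).
Then the next iterate is (a, b)₁ = (-0.628, -1.298).

(-0.628, -1.298)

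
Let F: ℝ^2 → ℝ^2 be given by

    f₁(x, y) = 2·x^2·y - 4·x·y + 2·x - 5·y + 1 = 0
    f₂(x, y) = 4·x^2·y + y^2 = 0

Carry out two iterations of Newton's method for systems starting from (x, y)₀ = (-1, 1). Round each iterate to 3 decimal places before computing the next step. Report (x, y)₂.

(-0.592, -0.072)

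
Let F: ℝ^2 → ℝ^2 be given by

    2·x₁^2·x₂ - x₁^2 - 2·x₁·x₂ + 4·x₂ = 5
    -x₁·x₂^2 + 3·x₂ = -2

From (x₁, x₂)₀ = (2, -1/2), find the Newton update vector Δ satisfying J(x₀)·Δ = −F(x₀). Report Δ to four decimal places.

At (2, -1/2): F = (-13.0000, 0.0000).
Jacobian J = [[4·x₁·x₂ - 2·x₁ - 2·x₂, 2·x₁^2 - 2·x₁ + 4], [-x₂^2, -2·x₁·x₂ + 3]].
At the point, J = [[-7.0000, 8.0000], [-0.2500, 5.0000]] (det J = -33.0000).
Solving J·Δ = −F gives Δ = (-1.9697, -0.0985).

(-1.9697, -0.0985)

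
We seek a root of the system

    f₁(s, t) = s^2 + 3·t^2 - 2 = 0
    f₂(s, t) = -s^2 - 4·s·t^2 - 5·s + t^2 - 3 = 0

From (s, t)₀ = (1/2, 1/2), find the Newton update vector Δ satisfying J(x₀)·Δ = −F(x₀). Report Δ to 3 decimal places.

At (1/2, 1/2): F = (-1.000, -6.000).
Jacobian J = [[2·s, 6·t], [-2·s - 4·t^2 - 5, -8·s·t + 2·t]].
At the point, J = [[1.000, 3.000], [-7.000, -1.000]] (det J = 20.000).
Solving J·Δ = −F gives Δ = (-0.950, 0.650).

(-0.950, 0.650)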